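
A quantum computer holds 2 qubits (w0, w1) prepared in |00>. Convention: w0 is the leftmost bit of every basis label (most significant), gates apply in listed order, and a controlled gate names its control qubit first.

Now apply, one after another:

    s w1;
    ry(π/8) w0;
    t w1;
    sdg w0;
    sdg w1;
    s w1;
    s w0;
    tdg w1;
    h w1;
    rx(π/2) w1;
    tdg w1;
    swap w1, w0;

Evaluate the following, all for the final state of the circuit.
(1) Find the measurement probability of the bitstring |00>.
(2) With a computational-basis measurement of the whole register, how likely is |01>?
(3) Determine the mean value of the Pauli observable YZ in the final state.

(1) The probability of measuring |00> is cos(pi/16)**2/2.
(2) A full measurement returns |01> with probability sin(pi/16)**2/2.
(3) The observable YZ averages to -sqrt(2*sqrt(2) + 4)/4.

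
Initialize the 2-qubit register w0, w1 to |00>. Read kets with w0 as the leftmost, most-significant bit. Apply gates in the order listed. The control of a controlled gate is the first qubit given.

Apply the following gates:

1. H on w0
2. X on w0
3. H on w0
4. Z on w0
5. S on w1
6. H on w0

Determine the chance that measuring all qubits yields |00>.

Outcome |00> occurs with probability 1/2. Key observation: steps 1-4 multiply out to the identity, so the circuit reduces to the remaining gates.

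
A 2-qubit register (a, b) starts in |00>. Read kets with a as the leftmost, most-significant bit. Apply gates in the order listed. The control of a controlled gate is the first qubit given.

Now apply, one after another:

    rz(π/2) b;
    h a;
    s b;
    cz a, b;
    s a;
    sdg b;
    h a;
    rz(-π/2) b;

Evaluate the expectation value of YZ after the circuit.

The observable YZ averages to -1.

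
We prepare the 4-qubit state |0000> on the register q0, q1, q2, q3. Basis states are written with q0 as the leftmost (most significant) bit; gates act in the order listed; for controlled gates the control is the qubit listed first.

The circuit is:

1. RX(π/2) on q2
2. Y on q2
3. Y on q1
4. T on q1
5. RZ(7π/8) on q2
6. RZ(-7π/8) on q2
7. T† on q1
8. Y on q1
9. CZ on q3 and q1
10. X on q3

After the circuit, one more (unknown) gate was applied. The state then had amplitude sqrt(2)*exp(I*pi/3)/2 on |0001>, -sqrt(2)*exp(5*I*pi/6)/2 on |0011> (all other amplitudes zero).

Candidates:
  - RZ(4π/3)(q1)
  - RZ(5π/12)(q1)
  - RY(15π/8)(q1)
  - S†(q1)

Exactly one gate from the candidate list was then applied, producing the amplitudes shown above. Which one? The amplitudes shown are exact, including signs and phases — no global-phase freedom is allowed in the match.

The applied gate was RZ(4π/3)(q1). Key observation: the block from step 3 through step 8 cancels to the identity and can be dropped.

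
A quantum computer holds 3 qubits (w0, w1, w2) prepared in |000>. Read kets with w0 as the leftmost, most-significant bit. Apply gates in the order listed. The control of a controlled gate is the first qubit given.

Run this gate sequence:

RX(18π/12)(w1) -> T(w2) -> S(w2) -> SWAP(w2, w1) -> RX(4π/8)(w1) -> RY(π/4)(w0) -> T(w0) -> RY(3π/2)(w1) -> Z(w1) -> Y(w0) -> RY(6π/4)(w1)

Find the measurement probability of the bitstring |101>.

Outcome |101> occurs with probability sqrt(2)/16 + 1/8.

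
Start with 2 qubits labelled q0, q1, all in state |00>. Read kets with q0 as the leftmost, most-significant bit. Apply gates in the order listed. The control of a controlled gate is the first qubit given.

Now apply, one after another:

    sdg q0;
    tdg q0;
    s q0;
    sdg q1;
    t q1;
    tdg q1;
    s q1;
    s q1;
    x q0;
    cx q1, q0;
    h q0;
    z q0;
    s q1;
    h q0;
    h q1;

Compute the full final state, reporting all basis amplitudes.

After the circuit, the state carries amplitude sqrt(2)/2 on |00>, sqrt(2)/2 on |01>, 0 on |10>, 0 on |11>. Key observation: the block from step 4 through step 7 cancels to the identity and can be dropped.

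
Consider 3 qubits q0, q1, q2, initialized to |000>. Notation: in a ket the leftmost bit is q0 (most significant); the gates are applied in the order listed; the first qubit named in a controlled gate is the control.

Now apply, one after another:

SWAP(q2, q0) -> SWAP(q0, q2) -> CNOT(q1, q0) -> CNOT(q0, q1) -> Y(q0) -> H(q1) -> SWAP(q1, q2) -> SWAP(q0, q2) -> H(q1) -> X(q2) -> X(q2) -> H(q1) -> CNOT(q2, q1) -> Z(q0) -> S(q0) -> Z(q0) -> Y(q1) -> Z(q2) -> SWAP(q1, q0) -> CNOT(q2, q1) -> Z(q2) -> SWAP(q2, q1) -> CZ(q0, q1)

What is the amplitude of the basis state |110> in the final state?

The final state's coefficient on |110> equals 0. Key observation: the block from step 9 through step 12 cancels to the identity and can be dropped.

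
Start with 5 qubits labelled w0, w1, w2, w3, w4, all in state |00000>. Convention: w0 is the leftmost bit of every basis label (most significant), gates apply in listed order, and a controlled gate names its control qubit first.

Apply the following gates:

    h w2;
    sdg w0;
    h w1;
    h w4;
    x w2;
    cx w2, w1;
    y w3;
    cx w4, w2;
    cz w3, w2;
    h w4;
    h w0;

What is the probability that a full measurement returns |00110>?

Outcome |00110> occurs with probability 1/8.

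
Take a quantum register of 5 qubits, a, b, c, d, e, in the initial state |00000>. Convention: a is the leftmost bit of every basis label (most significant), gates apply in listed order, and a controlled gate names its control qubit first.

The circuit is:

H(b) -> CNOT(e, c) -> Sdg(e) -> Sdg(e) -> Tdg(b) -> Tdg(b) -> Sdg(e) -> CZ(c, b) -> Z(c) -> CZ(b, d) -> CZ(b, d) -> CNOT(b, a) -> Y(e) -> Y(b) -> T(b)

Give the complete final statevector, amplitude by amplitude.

The final amplitudes are -sqrt(2)*exp(I*pi/4)/2 on |01001>, -sqrt(2)*I/2 on |10001>, and 0 on every other basis state. Key observation: steps 10-11 multiply out to the identity, so the circuit reduces to the remaining gates.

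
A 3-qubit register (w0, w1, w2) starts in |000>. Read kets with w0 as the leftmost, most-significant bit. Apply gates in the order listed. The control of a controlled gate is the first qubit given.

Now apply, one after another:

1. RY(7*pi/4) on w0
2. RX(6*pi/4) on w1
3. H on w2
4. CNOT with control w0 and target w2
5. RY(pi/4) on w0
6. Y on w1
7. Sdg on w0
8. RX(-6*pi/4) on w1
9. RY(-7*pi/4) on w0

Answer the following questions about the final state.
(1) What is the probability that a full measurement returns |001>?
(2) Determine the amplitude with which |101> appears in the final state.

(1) The probability of measuring |001> is sqrt(2)/8 + 1/4.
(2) The final state's coefficient on |101> equals sqrt(4 - 2*sqrt(2))/4.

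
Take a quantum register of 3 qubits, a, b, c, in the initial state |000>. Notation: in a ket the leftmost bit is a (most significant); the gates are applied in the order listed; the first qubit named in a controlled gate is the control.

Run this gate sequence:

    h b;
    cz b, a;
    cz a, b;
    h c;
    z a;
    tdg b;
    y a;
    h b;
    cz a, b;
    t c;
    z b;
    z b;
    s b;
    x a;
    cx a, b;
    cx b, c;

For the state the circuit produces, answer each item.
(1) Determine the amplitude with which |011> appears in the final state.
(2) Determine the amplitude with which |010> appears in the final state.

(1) The amplitude on |011> is sqrt(2)*(1 + exp(3*I*pi/4))/4.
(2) The amplitude on |010> is sqrt(2)*(-1 + exp(I*pi/4))/4.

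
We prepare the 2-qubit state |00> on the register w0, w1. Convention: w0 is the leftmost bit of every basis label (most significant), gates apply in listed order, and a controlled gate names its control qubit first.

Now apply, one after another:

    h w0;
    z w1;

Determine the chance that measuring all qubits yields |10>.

The probability of measuring |10> is 1/2.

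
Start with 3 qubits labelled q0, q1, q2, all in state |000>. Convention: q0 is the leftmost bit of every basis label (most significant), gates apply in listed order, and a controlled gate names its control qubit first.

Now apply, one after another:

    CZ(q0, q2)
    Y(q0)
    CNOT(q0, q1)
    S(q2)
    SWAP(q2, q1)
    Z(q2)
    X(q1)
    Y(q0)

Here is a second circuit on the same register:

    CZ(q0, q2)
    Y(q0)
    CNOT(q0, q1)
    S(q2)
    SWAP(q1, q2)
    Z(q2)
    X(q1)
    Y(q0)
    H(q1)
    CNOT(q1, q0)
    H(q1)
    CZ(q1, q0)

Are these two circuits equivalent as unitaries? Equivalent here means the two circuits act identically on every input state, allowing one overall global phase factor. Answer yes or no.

No: there is an input state on which the two circuits produce genuinely different outputs (not merely differing by a phase).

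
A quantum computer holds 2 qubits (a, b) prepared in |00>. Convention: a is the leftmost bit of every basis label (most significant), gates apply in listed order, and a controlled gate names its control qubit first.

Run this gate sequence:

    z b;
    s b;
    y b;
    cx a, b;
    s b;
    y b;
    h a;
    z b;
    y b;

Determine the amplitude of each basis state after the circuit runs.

The resulting statevector has amplitude 0 on |00>, -sqrt(2)/2 on |01>, 0 on |10>, -sqrt(2)/2 on |11>.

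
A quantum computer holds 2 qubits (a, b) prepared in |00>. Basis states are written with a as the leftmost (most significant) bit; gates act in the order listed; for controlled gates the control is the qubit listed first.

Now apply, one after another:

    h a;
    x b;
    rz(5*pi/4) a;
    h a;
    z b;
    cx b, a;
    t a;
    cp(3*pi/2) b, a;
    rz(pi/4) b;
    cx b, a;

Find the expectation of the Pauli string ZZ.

The observable ZZ averages to sqrt(2)/2.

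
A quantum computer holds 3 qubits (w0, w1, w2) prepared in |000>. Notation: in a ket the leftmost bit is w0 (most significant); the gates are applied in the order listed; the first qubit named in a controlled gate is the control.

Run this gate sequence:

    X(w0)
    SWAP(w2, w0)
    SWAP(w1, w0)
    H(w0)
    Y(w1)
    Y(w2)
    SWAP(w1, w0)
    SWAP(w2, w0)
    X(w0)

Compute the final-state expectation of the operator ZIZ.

In the final state, ZIZ has expectation 1.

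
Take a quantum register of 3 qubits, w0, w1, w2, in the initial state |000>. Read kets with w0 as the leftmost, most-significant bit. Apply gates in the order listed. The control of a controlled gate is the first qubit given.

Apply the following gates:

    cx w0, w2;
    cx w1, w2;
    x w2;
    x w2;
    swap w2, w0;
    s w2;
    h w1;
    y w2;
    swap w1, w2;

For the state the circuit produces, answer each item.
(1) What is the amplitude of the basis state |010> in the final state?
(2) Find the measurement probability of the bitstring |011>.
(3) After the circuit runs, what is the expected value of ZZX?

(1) The final state's coefficient on |010> equals sqrt(2)*I/2.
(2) A full measurement returns |011> with probability 1/2.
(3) In the final state, ZZX has expectation -1.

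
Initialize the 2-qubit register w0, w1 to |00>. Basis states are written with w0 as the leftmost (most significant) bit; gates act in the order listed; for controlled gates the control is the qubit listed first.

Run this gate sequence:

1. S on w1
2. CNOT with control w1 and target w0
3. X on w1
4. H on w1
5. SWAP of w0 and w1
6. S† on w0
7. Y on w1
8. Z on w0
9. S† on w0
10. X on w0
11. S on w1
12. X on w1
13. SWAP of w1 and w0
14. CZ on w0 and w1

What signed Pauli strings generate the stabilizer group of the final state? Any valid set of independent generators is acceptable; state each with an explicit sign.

The final state is stabilized by the group generated by -IX, +ZI; other independent generating sets are equally valid.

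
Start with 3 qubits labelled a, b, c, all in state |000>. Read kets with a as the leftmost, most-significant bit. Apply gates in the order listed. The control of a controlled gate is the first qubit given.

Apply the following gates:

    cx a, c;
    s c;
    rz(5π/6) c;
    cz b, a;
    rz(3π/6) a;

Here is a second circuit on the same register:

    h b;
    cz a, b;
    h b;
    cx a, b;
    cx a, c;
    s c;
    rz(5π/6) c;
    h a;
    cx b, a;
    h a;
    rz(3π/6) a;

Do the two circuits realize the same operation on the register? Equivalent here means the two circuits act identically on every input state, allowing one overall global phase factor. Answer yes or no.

Yes — the two circuits implement the same unitary up to a global phase.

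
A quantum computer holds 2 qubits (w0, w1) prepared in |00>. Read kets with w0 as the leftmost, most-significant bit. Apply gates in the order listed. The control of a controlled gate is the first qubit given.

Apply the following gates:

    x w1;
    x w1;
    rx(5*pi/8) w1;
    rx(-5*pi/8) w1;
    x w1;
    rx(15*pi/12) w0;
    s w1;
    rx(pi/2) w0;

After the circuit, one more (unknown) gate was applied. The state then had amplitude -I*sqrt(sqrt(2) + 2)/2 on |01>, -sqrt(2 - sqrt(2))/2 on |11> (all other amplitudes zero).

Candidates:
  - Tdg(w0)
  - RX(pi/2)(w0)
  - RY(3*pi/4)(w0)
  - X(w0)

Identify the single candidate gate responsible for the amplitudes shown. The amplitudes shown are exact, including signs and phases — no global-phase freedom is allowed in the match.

The applied gate was RX(pi/2)(w0). Key observation: the block from step 2 through step 5 cancels to the identity and can be dropped.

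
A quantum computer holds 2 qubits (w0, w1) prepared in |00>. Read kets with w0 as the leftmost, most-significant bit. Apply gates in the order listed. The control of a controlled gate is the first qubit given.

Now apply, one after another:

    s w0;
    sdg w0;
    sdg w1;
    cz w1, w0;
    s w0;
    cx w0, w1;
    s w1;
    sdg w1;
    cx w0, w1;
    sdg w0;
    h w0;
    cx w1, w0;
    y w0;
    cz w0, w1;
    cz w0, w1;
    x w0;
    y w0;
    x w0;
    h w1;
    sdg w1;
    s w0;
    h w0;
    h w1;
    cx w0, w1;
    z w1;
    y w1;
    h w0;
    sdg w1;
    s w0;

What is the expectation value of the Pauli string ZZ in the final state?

In the final state, ZZ has expectation -1. Key observation: steps 5-10 multiply out to the identity, so the circuit reduces to the remaining gates.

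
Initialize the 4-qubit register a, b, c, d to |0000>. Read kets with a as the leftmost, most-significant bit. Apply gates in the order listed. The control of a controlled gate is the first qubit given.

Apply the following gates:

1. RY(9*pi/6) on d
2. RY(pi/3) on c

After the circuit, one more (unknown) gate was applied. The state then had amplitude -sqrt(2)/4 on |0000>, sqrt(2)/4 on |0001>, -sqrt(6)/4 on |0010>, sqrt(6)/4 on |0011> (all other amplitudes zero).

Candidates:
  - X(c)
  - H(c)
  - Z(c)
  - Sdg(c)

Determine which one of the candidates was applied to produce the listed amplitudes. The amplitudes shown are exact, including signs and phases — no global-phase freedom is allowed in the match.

It was X(c) that produced the state shown.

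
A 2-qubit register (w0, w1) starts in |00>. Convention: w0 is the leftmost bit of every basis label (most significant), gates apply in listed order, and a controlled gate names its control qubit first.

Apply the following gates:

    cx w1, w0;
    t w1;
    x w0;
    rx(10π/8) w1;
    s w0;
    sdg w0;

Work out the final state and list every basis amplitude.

The final amplitudes are 0 on |00>, 0 on |01>, -sqrt(2 - sqrt(2))/2 on |10>, -I*sqrt(sqrt(2) + 2)/2 on |11>. Key observation: the block from step 5 through step 6 cancels to the identity and can be dropped.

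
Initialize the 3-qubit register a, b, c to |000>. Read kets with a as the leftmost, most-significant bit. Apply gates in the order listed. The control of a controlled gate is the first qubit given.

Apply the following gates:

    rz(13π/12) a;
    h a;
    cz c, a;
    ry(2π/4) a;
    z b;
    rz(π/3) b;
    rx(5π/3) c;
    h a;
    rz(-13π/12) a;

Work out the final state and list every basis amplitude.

After the circuit, the state carries amplitude sqrt(6)*exp(5*I*pi/6)/4 on |000>, -sqrt(2)*exp(I*pi/3)/4 on |001>, 0 on |010>, 0 on |011>, sqrt(6)*exp(3*I*pi/4)/4 on |100>, -sqrt(2)*exp(I*pi/4)/4 on |101>, 0 on |110>, 0 on |111>.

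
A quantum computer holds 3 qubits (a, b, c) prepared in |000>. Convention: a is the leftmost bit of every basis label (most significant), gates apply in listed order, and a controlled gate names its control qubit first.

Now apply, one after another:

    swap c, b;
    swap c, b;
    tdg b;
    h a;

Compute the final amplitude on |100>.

The amplitude on |100> is sqrt(2)/2.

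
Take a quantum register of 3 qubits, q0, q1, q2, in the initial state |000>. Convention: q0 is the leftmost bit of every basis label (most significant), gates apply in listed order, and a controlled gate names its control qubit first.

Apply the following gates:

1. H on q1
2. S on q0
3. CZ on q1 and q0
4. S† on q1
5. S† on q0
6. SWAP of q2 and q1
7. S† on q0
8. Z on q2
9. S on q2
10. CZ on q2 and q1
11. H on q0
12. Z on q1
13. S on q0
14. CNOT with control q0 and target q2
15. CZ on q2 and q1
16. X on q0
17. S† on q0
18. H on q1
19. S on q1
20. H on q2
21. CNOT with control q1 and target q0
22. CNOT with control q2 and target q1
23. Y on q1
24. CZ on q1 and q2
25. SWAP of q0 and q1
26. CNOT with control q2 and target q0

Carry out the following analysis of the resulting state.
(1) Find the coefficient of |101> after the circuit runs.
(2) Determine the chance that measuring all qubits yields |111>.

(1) |101> carries amplitude -1/2 in the final state.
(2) Outcome |111> occurs with probability 1/4.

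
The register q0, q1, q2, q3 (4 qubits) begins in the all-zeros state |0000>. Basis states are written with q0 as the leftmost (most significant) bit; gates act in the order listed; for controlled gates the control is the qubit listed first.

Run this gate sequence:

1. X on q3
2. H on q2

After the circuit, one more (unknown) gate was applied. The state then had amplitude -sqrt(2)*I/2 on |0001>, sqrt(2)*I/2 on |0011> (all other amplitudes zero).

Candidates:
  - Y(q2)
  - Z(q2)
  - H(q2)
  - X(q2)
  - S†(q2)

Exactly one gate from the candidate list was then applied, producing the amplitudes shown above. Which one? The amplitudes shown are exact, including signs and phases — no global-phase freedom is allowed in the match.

The unique candidate consistent with the amplitudes is Y(q2).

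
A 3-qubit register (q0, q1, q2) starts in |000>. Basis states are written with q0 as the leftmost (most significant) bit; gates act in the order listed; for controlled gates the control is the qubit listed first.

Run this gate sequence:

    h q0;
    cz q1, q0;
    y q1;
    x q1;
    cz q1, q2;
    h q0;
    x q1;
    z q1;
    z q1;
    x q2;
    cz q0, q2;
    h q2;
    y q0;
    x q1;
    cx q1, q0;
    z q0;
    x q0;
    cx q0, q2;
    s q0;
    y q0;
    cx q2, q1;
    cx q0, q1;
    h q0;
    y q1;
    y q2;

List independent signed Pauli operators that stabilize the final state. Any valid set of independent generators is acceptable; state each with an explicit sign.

One valid set of independent stabilizer generators is -XII, -IXX, -IZZ (any independent generating set of the same group is equally correct).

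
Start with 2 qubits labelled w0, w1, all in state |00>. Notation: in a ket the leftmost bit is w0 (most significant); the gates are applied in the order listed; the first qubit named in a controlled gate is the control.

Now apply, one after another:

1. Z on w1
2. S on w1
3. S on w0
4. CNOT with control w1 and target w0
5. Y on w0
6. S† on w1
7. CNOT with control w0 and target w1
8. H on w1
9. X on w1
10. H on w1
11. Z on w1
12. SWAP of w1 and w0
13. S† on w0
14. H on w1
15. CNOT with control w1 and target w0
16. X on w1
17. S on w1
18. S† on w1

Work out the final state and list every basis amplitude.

The final amplitudes are -sqrt(2)/2 on |00>, 0 on |01>, 0 on |10>, sqrt(2)/2 on |11>. Key observation: gates 8-11 undo each other exactly, leaving only the rest of the circuit to track.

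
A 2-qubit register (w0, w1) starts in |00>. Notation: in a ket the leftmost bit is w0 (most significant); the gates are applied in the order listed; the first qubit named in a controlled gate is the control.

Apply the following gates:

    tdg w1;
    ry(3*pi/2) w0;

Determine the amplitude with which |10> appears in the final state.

The amplitude on |10> is sqrt(2)/2.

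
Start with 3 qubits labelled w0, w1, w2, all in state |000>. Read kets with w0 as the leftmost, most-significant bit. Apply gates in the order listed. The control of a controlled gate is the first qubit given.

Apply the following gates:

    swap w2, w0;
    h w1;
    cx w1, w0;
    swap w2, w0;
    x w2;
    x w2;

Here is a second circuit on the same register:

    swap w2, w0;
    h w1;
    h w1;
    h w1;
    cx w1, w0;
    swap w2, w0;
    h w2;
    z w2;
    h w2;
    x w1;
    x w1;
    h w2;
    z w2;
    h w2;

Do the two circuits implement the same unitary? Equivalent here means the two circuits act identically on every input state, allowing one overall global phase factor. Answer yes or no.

Yes, they are equivalent — the unitaries differ by at most a global phase.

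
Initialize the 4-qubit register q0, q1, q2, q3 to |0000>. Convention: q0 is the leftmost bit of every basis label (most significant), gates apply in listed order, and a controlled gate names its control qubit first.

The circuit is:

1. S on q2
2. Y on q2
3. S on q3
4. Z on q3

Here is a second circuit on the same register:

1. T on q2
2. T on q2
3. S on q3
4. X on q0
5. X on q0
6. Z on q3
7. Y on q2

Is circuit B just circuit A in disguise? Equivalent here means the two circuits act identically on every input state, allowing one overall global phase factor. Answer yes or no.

Yes: on every input state the two circuits agree up to one overall phase factor.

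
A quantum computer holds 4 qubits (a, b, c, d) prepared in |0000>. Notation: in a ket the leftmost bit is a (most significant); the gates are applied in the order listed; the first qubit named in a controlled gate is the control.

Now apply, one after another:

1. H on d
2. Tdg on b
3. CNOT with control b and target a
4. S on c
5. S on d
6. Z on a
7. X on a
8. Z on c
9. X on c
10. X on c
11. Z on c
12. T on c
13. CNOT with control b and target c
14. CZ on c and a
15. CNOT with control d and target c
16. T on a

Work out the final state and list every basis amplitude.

The resulting statevector has amplitude sqrt(2)*exp(I*pi/4)/2 on |1000>, sqrt(2)*exp(3*I*pi/4)/2 on |1011>, and 0 on every other basis state. Key observation: the block from step 8 through step 11 cancels to the identity and can be dropped.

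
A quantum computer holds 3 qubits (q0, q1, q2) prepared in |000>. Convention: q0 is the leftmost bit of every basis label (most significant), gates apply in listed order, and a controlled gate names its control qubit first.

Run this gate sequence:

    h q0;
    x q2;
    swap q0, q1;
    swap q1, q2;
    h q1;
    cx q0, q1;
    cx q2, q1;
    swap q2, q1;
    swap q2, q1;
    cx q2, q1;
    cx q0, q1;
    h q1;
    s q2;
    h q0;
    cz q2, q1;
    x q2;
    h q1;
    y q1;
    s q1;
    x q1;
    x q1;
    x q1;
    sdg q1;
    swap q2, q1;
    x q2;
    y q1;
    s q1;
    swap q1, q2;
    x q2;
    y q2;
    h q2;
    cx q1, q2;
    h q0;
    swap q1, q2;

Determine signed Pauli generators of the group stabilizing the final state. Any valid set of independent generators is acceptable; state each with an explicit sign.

The stabilizer group can be generated by -IXX, +ZII, +IZZ, among other valid generating sets. Key observation: the block from step 5 through step 12 cancels to the identity and can be dropped.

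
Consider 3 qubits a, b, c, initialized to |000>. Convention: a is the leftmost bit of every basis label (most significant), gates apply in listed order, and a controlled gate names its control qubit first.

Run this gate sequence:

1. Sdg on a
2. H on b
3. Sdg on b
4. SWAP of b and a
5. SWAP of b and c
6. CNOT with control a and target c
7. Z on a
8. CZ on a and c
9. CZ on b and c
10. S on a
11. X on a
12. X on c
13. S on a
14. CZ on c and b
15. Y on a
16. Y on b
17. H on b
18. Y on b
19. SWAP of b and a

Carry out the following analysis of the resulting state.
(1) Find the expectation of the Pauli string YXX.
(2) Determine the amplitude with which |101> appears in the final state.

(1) The expectation value of YXX is 0.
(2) |101> carries amplitude -1/2 in the final state.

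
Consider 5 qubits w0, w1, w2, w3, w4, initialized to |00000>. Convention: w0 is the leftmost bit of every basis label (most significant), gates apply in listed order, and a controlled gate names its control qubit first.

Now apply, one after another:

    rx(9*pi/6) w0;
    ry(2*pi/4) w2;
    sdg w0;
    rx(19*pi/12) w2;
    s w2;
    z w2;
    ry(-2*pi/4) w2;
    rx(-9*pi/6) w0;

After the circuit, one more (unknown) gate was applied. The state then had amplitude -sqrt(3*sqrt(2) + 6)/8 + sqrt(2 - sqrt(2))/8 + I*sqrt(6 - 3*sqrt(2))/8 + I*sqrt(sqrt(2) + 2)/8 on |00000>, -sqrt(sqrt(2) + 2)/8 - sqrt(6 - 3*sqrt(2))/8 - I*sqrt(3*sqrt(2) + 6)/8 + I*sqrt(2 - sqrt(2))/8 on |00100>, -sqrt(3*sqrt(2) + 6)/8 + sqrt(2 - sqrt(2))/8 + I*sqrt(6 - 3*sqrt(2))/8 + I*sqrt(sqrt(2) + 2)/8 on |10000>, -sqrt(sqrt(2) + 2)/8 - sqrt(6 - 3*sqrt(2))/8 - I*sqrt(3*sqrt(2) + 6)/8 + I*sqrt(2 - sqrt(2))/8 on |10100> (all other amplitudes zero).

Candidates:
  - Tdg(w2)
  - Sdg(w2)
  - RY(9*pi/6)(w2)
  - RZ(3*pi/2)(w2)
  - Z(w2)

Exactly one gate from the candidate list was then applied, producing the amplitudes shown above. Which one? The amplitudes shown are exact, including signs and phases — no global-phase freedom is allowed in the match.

The applied gate was Z(w2).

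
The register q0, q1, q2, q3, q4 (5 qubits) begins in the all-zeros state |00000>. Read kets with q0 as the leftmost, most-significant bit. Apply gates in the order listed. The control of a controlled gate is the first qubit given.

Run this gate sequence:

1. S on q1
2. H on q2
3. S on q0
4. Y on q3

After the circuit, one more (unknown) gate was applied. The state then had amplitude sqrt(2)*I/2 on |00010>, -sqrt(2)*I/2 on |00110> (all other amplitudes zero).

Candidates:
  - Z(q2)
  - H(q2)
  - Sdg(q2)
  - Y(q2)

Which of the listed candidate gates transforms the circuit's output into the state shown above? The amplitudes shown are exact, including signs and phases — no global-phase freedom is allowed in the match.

The unique candidate consistent with the amplitudes is Z(q2).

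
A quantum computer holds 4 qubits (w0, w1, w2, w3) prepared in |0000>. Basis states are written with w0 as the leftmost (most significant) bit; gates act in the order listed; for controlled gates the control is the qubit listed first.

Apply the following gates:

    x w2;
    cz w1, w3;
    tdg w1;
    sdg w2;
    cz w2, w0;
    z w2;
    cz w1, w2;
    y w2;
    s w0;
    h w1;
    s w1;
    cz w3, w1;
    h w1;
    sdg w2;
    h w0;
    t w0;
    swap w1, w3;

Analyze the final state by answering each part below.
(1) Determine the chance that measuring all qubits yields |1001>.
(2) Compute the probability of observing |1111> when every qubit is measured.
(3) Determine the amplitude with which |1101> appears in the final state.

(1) Outcome |1001> occurs with probability 1/4.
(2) Outcome |1111> occurs with probability 0.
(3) The final state's coefficient on |1101> equals 0.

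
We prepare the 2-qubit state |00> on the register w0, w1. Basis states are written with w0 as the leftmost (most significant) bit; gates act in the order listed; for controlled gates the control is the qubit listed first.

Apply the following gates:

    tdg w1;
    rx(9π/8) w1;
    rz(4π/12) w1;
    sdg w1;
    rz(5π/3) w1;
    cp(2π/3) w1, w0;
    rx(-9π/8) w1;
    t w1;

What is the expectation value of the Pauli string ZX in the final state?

In the final state, ZX has expectation (1/4 - sqrt(sqrt(2) + 2)/8)*sqrt(4 - 2*sqrt(2)).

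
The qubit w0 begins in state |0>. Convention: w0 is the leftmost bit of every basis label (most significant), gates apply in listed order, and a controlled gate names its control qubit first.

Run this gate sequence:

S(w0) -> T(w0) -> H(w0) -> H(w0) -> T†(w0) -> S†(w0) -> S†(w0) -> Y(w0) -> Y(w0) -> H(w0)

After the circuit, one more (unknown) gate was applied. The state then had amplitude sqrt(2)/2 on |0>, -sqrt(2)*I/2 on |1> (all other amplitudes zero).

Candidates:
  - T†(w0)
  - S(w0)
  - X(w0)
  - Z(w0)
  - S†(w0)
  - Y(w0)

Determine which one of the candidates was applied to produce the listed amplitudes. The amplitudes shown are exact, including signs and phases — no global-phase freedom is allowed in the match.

The applied gate was S†(w0). Key observation: steps 1-6 multiply out to the identity, so the circuit reduces to the remaining gates.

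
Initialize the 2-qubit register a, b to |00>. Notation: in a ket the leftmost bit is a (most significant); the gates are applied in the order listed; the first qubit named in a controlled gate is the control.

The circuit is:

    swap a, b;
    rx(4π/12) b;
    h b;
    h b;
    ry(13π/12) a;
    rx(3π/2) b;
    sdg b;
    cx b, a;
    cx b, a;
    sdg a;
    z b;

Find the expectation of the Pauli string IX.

In the final state, IX has expectation -1/2. Key observation: the block from step 8 through step 9 cancels to the identity and can be dropped.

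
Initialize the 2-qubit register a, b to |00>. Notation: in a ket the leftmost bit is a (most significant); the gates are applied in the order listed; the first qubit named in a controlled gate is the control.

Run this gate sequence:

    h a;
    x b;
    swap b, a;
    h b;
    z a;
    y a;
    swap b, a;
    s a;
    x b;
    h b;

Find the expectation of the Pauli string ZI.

The observable ZI averages to 1.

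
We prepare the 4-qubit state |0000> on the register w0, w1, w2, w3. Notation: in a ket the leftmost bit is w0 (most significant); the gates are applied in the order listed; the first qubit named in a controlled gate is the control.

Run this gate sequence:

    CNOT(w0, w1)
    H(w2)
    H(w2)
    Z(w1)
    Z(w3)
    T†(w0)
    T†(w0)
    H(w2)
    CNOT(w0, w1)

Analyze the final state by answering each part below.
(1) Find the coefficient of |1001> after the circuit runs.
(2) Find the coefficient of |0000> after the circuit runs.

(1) The final state's coefficient on |1001> equals 0.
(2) The amplitude on |0000> is sqrt(2)/2.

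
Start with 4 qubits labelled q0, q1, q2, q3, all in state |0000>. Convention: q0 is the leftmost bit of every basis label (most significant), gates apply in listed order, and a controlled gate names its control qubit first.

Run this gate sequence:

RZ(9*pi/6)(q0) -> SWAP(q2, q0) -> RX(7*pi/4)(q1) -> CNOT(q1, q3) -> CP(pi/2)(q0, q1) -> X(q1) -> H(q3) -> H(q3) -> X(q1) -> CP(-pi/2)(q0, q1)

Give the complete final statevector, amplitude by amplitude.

The resulting statevector has amplitude sqrt(sqrt(2) + 2)*exp(I*pi/4)/2 on |0000>, sqrt(2 - sqrt(2))*exp(3*I*pi/4)/2 on |0101>, and 0 on every other basis state. Key observation: the block from step 5 through step 10 cancels to the identity and can be dropped.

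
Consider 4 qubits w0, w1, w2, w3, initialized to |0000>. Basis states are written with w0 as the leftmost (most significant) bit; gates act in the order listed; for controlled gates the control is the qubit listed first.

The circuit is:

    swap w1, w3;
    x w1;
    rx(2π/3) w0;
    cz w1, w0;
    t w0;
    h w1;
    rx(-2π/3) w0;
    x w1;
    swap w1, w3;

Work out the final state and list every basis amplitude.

After the circuit, the state carries amplitude sqrt(2)*(-1 + 3*exp(I*pi/4))/8 on |0000>, sqrt(2)*(1 - 3*exp(I*pi/4))/8 on |0001>, sqrt(6)*(-I - exp(3*I*pi/4))/8 on |1000>, sqrt(6)*(exp(3*I*pi/4) + I)/8 on |1001>, and 0 on every other basis state.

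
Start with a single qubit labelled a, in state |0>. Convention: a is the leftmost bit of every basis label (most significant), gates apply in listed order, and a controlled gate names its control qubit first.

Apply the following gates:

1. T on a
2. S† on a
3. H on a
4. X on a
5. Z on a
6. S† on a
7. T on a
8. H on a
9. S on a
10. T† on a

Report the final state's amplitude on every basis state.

The final amplitudes are 1/2 + exp(3*I*pi/4)/2 on |0>, 1/2 + exp(I*pi/4)/2 on |1>.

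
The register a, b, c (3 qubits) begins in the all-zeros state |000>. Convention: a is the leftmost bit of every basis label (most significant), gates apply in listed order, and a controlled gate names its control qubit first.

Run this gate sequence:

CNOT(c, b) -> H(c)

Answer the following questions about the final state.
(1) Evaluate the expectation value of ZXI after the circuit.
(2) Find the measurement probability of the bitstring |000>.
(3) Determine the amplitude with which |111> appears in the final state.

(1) In the final state, ZXI has expectation 0.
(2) A full measurement returns |000> with probability 1/2.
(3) The final state's coefficient on |111> equals 0.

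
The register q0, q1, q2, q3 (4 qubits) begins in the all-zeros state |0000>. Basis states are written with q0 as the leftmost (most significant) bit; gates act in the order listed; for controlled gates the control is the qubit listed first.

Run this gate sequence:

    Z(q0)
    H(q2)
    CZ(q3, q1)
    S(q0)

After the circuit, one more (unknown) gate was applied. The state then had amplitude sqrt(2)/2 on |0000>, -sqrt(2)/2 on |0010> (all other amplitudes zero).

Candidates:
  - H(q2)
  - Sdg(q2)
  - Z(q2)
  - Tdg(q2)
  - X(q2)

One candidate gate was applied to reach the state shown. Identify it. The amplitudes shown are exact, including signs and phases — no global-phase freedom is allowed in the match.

The unique candidate consistent with the amplitudes is Z(q2).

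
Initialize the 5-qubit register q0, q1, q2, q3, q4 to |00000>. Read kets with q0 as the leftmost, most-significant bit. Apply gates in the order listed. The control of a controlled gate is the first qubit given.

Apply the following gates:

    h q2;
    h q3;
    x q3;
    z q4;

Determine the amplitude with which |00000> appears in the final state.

The final state's coefficient on |00000> equals 1/2.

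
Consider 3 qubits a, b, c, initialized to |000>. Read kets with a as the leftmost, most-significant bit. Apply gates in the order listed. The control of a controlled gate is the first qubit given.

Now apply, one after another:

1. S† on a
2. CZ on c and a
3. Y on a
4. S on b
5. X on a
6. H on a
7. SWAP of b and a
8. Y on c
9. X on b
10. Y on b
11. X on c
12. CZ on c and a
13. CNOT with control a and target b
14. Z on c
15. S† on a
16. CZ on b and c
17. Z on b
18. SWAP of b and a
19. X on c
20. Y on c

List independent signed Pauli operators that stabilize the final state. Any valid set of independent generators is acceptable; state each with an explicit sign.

The final state is stabilized by the group generated by +XII, +IZI, +IIZ; other independent generating sets are equally valid.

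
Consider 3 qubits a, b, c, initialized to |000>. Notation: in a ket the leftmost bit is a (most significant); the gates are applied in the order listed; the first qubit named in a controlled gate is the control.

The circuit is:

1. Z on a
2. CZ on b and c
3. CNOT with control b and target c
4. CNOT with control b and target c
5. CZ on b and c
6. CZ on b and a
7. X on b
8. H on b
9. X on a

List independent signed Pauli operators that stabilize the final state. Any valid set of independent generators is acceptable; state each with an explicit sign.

The stabilizer group can be generated by -IXI, -ZII, +IIZ, among other valid generating sets. Key observation: gates 2-5 undo each other exactly, leaving only the rest of the circuit to track.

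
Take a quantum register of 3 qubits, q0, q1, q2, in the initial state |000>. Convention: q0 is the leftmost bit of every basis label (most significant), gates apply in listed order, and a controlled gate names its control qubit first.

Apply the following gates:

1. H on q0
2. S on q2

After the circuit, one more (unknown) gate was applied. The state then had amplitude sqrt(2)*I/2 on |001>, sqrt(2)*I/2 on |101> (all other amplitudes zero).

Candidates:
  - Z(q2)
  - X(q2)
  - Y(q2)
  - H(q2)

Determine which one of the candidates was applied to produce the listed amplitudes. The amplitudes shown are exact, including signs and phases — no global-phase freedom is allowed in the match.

The unique candidate consistent with the amplitudes is Y(q2).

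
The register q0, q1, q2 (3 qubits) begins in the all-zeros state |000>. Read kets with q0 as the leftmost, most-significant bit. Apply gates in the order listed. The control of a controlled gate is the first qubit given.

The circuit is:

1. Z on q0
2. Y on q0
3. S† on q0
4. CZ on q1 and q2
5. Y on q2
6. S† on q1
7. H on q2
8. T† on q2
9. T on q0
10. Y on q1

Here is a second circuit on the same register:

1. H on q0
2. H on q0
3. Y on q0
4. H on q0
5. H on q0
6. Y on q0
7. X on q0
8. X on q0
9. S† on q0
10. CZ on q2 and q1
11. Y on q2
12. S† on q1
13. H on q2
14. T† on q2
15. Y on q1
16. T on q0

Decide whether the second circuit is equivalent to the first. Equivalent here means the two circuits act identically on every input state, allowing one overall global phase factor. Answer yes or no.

No — the two circuits implement different unitaries, even allowing a global phase.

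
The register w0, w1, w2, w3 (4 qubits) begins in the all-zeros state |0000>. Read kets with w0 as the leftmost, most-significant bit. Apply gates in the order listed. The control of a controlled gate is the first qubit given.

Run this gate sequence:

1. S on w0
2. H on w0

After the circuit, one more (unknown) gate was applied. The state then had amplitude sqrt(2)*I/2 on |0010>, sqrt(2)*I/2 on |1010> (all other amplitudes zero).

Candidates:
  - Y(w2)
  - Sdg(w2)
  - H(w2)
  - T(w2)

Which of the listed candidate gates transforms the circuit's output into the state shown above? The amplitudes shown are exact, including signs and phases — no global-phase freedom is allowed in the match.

The applied gate was Y(w2).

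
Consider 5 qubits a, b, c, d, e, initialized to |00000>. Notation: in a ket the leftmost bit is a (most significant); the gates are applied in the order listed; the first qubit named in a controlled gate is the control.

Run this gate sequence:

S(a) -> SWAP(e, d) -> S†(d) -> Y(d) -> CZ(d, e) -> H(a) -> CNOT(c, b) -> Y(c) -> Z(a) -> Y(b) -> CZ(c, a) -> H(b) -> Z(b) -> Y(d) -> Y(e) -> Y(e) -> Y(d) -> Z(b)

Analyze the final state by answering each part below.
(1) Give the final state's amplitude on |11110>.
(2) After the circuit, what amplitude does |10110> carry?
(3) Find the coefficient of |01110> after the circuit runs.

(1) |11110> carries amplitude I/2 in the final state. Key observation: steps 13-18 multiply out to the identity, so the circuit reduces to the remaining gates.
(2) The final state's coefficient on |10110> equals -I/2.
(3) |01110> carries amplitude I/2 in the final state.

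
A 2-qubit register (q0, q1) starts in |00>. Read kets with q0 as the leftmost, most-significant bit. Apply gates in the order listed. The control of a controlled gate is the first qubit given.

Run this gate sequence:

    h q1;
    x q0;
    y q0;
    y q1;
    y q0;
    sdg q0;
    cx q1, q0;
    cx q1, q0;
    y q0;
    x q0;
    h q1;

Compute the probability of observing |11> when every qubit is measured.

Outcome |11> occurs with probability 1.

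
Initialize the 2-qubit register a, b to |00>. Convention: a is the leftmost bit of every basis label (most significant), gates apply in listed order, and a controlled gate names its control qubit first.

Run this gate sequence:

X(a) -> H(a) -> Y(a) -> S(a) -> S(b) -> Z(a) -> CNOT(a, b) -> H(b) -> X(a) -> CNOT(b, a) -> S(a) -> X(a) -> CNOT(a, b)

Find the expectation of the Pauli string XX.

The expectation value of XX is -1.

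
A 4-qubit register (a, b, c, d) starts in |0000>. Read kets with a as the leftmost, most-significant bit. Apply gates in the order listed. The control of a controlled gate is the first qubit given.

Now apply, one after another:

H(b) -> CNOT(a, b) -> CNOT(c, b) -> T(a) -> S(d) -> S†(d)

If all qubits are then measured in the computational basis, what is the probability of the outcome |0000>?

The probability of measuring |0000> is 1/2. Key observation: steps 5-6 multiply out to the identity, so the circuit reduces to the remaining gates.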